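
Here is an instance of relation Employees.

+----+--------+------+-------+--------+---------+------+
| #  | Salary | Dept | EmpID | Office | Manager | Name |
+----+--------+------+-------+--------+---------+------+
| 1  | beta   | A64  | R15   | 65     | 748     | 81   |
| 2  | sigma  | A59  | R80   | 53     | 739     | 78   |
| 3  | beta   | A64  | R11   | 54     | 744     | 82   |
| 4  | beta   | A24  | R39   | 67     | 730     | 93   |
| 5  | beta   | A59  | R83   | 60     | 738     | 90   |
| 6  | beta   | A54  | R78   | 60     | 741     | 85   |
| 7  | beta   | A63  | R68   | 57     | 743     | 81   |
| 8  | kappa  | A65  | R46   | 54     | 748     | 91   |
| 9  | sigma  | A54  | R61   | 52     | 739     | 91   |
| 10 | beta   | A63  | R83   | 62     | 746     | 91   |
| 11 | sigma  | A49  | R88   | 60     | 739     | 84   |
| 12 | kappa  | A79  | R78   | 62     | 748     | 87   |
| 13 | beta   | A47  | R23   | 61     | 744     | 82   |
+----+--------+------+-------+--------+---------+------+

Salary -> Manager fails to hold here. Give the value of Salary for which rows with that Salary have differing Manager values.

Salary=beta: rows 1, 3, 4, 5, 6, 7, 10, 13 → Manager takes values {748, 744, 730, 738, 741, 743, 746} — violation
Salary=sigma: rows 2, 9, 11 → Manager = 739, 739, 739 ✓
Salary=kappa: rows 8, 12 → Manager = 748, 748 ✓
The only Salary value with inconsistent Manager is Salary=beta.

beta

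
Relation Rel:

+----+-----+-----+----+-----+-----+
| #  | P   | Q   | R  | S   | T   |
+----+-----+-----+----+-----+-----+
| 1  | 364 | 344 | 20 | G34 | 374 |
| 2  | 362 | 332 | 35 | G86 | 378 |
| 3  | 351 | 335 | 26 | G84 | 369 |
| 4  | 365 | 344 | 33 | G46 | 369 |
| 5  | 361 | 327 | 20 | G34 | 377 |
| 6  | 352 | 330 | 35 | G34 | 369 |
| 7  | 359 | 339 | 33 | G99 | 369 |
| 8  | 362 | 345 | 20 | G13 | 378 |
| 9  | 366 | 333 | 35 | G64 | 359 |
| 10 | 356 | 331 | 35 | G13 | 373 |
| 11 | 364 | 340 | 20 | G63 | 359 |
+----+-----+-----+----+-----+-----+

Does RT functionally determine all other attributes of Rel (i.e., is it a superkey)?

Rows 4 and 7 have the same RT value (R=33, T=369) but are distinct tuples, so RT does not determine every attribute — not a superkey.

No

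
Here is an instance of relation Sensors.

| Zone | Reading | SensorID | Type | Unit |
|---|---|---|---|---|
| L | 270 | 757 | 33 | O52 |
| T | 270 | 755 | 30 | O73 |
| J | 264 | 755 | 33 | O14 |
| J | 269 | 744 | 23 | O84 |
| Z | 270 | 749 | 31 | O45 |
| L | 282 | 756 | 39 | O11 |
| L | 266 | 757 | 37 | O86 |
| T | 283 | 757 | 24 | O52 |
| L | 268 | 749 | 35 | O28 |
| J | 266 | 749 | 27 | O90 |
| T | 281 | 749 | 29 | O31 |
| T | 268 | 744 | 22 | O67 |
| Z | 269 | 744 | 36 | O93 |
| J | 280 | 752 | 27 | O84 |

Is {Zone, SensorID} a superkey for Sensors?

Two distinct rows share (Zone=L, SensorID=757), so {Zone, SensorID} does not determine every attribute — not a superkey.

No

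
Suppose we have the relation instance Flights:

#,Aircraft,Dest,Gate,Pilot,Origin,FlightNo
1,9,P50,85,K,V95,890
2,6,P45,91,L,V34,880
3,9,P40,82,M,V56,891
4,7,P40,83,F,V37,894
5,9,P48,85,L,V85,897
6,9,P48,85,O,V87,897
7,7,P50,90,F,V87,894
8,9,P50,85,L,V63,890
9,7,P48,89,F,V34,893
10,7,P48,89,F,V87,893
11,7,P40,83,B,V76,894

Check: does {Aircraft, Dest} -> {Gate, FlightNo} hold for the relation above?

(Aircraft=9, Dest=P50): rows 1, 8 → {Gate,FlightNo} = (85, 890), (85, 890) ✓
(Aircraft=6, Dest=P45): row 2 → {Gate,FlightNo} = (91, 880) ✓
(Aircraft=9, Dest=P40): row 3 → {Gate,FlightNo} = (82, 891) ✓
(Aircraft=7, Dest=P40): rows 4, 11 → {Gate,FlightNo} = (83, 894), (83, 894) ✓
(Aircraft=9, Dest=P48): rows 5, 6 → {Gate,FlightNo} = (85, 897), (85, 897) ✓
(Aircraft=7, Dest=P50): row 7 → {Gate,FlightNo} = (90, 894) ✓
(Aircraft=7, Dest=P48): rows 9, 10 → {Gate,FlightNo} = (89, 893), (89, 893) ✓
Every {Aircraft, Dest} value is associated with a single {Gate, FlightNo} value, so {Aircraft, Dest} -> {Gate, FlightNo} holds.

Yes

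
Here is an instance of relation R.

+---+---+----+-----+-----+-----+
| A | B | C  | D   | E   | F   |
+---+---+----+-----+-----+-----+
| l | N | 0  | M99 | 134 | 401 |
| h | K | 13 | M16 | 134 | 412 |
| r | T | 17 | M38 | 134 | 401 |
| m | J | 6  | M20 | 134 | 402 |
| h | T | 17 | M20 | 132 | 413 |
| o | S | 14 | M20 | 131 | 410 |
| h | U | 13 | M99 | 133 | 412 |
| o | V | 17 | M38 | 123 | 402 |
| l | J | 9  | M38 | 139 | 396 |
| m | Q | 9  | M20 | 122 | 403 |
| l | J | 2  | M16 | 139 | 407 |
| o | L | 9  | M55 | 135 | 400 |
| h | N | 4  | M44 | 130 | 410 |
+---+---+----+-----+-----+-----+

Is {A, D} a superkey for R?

No

Two distinct rows share (A=m, D=M20), so {A, D} does not determine every attribute — not a superkey.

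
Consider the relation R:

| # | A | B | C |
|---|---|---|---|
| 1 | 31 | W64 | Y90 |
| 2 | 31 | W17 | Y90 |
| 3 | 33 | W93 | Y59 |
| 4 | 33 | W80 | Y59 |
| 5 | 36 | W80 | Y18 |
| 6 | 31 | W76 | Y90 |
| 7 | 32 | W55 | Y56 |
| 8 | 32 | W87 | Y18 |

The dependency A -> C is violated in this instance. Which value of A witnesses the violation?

32

A=31: rows 1, 2, 6 → C = Y90, Y90, Y90 ✓
A=33: rows 3, 4 → C = Y59, Y59 ✓
A=36: row 5 → C = Y18 ✓
A=32: rows 7, 8 → C takes values {Y56, Y18} — violation
The only A value with inconsistent C is A=32.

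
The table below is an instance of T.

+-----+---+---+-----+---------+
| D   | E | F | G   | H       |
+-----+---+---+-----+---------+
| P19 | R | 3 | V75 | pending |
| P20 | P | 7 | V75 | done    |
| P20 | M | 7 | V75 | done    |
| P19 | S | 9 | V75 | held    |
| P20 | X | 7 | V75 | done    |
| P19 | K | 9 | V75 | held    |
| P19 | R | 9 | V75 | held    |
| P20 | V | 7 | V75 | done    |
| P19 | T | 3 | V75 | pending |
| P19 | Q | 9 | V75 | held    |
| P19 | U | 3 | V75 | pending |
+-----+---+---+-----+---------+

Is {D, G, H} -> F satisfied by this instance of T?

(D=P19, G=V75, H=pending): 3 rows → F = 3, 3, 3 ✓
(D=P20, G=V75, H=done): 4 rows → F = 7, 7, 7, 7 ✓
(D=P19, G=V75, H=held): 4 rows → F = 9, 9, 9, 9 ✓
Every {D, G, H} value is associated with a single F value, so {D, G, H} -> F holds.

Yes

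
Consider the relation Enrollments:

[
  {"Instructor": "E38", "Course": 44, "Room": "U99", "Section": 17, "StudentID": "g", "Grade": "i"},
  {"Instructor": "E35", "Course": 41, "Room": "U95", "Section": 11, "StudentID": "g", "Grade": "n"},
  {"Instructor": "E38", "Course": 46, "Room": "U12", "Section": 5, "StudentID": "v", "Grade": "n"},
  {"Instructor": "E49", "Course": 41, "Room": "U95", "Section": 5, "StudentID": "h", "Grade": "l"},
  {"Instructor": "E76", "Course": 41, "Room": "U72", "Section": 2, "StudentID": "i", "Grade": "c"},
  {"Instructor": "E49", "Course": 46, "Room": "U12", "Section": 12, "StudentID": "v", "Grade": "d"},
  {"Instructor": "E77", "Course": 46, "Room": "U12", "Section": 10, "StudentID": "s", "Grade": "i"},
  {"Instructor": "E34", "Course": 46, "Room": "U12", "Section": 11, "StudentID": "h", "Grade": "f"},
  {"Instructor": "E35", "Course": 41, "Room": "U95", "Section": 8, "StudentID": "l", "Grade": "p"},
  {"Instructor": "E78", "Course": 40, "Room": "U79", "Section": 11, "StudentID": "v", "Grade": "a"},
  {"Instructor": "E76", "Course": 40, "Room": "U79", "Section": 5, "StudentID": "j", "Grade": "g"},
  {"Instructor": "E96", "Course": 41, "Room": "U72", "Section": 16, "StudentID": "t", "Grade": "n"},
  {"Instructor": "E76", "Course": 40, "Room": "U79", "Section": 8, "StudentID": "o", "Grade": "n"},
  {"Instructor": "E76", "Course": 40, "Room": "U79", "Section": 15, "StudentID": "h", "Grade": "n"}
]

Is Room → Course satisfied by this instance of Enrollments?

Room=U99: 1 row → Course = 44 ✓
Room=U95: 3 rows → Course = 41, 41, 41 ✓
Room=U12: 4 rows → Course = 46, 46, 46, 46 ✓
Room=U72: 2 rows → Course = 41, 41 ✓
Room=U79: 4 rows → Course = 40, 40, 40, 40 ✓
Every Room value is associated with a single Course value, so Room → Course holds.

Yes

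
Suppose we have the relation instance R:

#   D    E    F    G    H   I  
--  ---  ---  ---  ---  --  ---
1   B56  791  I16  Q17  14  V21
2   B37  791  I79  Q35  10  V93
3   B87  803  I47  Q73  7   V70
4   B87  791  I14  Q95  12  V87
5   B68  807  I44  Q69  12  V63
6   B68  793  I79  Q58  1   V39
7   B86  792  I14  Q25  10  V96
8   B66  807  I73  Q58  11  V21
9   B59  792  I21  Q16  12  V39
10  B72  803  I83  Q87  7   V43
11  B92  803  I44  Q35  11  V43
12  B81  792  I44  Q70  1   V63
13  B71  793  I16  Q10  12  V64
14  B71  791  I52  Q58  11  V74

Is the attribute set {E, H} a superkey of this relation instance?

No

Rows 3 and 10 have the same {E, H} value (E=803, H=7) but are distinct tuples, so {E, H} does not determine every attribute — not a superkey.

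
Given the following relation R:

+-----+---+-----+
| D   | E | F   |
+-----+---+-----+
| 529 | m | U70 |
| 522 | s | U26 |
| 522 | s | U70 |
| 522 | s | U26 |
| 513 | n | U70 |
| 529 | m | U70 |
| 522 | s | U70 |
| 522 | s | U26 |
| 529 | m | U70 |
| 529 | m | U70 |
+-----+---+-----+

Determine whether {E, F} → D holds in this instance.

Yes

(E=m, F=U70): 4 rows → D = 529, 529, 529, 529 ✓
(E=s, F=U26): 3 rows → D = 522, 522, 522 ✓
(E=s, F=U70): 2 rows → D = 522, 522 ✓
(E=n, F=U70): 1 row → D = 513 ✓
Every {E, F} value is associated with a single D value, so {E, F} → D holds.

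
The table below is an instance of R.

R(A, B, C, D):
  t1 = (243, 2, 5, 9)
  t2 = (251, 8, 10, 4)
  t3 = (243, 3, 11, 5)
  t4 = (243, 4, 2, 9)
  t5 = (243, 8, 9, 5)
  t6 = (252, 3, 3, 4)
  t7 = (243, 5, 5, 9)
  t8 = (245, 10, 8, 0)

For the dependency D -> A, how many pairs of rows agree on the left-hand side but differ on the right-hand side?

1

D=9: all 3 rows agree on A — 0 pairs.
D=4: violating pairs (2,6) — 1 pair.
D=5: all 2 rows agree on A — 0 pairs.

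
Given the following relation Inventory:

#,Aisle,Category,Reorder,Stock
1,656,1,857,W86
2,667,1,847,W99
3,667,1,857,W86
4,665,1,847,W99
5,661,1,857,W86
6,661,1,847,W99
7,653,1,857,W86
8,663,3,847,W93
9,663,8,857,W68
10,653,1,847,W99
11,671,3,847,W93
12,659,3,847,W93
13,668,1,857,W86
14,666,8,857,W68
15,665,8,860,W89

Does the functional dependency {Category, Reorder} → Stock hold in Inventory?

Yes

(Category=1, Reorder=857): rows 1, 3, 5, 7, 13 → Stock = W86, W86, W86, W86, W86 ✓
(Category=1, Reorder=847): rows 2, 4, 6, 10 → Stock = W99, W99, W99, W99 ✓
(Category=3, Reorder=847): rows 8, 11, 12 → Stock = W93, W93, W93 ✓
(Category=8, Reorder=857): rows 9, 14 → Stock = W68, W68 ✓
(Category=8, Reorder=860): row 15 → Stock = W89 ✓
Every {Category, Reorder} value is associated with a single Stock value, so {Category, Reorder} → Stock holds.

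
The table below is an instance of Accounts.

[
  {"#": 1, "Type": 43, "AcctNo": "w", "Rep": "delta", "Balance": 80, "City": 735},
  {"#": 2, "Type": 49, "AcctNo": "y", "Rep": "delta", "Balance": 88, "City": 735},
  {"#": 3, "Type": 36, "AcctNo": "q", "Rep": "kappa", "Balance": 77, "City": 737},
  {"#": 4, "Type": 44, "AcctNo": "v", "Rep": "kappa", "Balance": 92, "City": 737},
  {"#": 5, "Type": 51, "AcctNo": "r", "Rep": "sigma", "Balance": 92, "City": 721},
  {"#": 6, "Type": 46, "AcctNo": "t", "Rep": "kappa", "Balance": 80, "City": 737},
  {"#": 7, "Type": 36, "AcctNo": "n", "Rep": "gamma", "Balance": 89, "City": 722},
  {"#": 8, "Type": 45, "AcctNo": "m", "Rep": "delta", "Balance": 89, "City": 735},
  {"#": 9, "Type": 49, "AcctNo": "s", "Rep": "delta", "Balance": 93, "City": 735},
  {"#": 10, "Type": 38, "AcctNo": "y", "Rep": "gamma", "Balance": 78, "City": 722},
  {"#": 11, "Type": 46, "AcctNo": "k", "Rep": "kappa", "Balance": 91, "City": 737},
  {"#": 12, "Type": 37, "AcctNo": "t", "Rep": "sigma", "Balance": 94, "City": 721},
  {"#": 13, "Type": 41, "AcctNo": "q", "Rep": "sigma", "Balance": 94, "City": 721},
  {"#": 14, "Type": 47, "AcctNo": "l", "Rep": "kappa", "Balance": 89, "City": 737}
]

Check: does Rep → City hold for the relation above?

Rep=delta: rows 1, 2, 8, 9 → City = 735, 735, 735, 735 ✓
Rep=kappa: rows 3, 4, 6, 11, 14 → City = 737, 737, 737, 737, 737 ✓
Rep=sigma: rows 5, 12, 13 → City = 721, 721, 721 ✓
Rep=gamma: rows 7, 10 → City = 722, 722 ✓
Every Rep value is associated with a single City value, so Rep → City holds.

Yes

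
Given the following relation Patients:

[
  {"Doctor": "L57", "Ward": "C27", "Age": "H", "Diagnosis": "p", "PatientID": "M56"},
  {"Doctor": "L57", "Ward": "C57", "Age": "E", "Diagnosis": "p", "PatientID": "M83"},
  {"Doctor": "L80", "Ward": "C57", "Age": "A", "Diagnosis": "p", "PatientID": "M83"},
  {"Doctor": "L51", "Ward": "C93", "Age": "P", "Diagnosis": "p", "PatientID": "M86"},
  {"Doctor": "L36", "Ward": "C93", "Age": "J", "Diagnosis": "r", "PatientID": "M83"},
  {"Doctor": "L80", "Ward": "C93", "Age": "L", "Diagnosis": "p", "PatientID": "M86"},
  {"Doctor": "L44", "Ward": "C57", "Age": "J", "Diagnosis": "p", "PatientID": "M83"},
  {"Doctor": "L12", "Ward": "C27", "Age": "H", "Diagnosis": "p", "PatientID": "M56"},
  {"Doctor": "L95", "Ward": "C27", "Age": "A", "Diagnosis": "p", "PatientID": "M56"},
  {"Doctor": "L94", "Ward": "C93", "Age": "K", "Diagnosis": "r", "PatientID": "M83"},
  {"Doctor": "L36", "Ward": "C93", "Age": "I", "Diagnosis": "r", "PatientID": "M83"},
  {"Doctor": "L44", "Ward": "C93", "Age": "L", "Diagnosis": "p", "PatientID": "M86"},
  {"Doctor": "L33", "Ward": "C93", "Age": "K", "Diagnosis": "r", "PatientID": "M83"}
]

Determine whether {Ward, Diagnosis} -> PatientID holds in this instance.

Yes

(Ward=C27, Diagnosis=p): 3 rows → PatientID = M56, M56, M56 ✓
(Ward=C57, Diagnosis=p): 3 rows → PatientID = M83, M83, M83 ✓
(Ward=C93, Diagnosis=p): 3 rows → PatientID = M86, M86, M86 ✓
(Ward=C93, Diagnosis=r): 4 rows → PatientID = M83, M83, M83, M83 ✓
Every {Ward, Diagnosis} value is associated with a single PatientID value, so {Ward, Diagnosis} -> PatientID holds.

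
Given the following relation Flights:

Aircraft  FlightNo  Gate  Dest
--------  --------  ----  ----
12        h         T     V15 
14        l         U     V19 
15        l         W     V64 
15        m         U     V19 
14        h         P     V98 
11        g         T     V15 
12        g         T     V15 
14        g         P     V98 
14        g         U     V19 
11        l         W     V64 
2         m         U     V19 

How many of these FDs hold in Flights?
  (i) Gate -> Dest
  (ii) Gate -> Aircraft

(i) Gate -> Dest: every LHS value maps to a single RHS value — holds.
(ii) Gate -> Aircraft: Gate=T: 3 rows → Aircraft takes values {12, 11} — violation; Gate=U: 4 rows → Aircraft takes values {14, 15, 2} — violation; Gate=W: 2 rows → Aircraft takes values {15, 11} — violation — fails.
1 of the 2 dependencies holds.

1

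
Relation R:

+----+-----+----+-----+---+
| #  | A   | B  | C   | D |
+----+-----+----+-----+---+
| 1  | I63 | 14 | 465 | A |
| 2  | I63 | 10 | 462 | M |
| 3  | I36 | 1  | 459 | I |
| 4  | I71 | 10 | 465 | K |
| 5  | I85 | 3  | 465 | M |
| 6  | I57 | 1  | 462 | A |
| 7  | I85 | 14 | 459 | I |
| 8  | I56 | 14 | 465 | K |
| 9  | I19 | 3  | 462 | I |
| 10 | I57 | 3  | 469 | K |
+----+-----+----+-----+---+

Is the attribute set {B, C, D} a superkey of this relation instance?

Yes

All 10 rows have distinct {B, C, D} values, so {B, C, D} → (all attributes) holds and {B, C, D} is a superkey.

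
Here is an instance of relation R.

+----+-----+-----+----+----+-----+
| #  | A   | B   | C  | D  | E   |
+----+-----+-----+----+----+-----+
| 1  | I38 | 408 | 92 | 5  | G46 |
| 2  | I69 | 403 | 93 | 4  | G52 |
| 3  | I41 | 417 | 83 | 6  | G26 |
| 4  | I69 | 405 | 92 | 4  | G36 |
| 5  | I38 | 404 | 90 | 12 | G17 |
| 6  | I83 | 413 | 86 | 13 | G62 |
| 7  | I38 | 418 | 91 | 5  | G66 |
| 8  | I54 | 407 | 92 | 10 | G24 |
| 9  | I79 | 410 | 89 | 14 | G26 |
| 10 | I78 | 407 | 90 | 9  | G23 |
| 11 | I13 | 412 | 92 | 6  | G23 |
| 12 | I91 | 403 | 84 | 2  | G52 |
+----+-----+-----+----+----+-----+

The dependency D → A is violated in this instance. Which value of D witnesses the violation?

6

D=5: rows 1, 7 → A = I38, I38 ✓
D=4: rows 2, 4 → A = I69, I69 ✓
D=6: rows 3, 11 → A takes values {I41, I13} — violation
D=12: row 5 → A = I38 ✓
D=13: row 6 → A = I83 ✓
D=10: row 8 → A = I54 ✓
D=14: row 9 → A = I79 ✓
D=9: row 10 → A = I78 ✓
D=2: row 12 → A = I91 ✓
The only D value with inconsistent A is D=6.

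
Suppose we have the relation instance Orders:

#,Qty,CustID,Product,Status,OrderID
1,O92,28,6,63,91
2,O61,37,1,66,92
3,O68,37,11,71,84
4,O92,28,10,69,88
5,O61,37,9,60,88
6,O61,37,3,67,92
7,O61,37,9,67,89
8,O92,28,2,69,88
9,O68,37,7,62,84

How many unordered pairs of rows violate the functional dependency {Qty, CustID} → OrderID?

(Qty=O92, CustID=28): violating pairs (1,4), (1,8) — 2 pairs.
(Qty=O61, CustID=37): violating pairs (2,5), (2,7), (5,6), (5,7), (6,7) — 5 pairs.
(Qty=O68, CustID=37): all 2 rows agree on OrderID — 0 pairs.

7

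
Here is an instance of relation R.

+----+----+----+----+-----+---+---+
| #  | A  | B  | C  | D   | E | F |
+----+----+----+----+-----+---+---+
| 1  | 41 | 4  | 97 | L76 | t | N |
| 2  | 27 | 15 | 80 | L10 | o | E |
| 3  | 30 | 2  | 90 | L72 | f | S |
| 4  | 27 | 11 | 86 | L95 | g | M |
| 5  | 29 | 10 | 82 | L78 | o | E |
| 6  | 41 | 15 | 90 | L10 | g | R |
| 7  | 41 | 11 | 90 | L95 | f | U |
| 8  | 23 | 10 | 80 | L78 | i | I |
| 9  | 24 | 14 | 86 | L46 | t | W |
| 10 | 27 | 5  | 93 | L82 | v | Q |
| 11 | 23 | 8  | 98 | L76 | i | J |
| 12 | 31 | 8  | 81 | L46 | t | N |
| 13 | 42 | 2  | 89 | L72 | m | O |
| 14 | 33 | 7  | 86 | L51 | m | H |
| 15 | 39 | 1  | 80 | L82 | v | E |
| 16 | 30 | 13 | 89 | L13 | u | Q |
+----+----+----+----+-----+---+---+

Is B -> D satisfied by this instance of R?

B=4: row 1 → D = L76 ✓
B=15: rows 2, 6 → D = L10, L10 ✓
B=2: rows 3, 13 → D = L72, L72 ✓
B=11: rows 4, 7 → D = L95, L95 ✓
B=10: rows 5, 8 → D = L78, L78 ✓
B=14: row 9 → D = L46 ✓
B=5: row 10 → D = L82 ✓
B=8: rows 11, 12 → D takes values {L76, L46} — violation
B=7: row 14 → D = L51 ✓
B=1: row 15 → D = L82 ✓
B=13: row 16 → D = L13 ✓
Two rows agree on B but differ on D, so B -> D does not hold.

No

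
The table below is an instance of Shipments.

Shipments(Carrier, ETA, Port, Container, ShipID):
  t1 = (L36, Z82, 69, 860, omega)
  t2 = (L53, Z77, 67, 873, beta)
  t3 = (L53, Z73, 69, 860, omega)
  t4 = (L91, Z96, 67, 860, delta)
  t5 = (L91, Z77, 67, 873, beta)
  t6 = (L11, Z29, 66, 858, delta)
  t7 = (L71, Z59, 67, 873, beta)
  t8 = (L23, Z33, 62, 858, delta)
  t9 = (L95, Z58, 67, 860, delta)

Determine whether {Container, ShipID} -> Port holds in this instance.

No

(Container=860, ShipID=omega): rows 1, 3 → Port = 69, 69 ✓
(Container=873, ShipID=beta): rows 2, 5, 7 → Port = 67, 67, 67 ✓
(Container=860, ShipID=delta): rows 4, 9 → Port = 67, 67 ✓
(Container=858, ShipID=delta): rows 6, 8 → Port takes values {66, 62} — violation
Two rows agree on {Container, ShipID} but differ on Port, so {Container, ShipID} -> Port does not hold.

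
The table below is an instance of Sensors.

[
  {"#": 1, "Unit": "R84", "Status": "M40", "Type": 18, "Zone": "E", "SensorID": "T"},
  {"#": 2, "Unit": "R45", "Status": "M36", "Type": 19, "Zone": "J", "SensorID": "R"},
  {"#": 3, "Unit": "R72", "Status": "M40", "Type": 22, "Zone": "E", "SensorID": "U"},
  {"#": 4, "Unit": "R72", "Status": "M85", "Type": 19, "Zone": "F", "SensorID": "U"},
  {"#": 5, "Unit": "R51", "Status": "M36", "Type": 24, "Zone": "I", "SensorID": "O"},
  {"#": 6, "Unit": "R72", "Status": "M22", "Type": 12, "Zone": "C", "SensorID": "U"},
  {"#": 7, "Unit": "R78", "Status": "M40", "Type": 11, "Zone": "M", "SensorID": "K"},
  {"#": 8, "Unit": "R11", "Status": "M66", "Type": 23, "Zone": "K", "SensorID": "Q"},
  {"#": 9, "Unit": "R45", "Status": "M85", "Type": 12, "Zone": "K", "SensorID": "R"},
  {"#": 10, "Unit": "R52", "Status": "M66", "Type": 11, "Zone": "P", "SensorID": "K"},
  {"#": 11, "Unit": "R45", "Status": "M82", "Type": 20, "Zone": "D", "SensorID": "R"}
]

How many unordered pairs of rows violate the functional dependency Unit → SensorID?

Unit=R45: all 3 rows agree on SensorID — 0 pairs.
Unit=R72: all 3 rows agree on SensorID — 0 pairs.

0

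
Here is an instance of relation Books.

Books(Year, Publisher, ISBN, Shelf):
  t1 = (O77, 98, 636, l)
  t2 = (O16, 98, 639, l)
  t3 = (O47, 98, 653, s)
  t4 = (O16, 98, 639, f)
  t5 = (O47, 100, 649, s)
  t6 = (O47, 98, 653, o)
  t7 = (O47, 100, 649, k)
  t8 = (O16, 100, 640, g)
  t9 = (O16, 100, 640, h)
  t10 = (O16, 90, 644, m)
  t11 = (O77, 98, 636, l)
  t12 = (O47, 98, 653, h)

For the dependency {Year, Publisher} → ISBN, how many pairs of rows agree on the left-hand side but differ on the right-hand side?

0

(Year=O77, Publisher=98): all 2 rows agree on ISBN — 0 pairs.
(Year=O16, Publisher=98): all 2 rows agree on ISBN — 0 pairs.
(Year=O47, Publisher=98): all 3 rows agree on ISBN — 0 pairs.
(Year=O47, Publisher=100): all 2 rows agree on ISBN — 0 pairs.
(Year=O16, Publisher=100): all 2 rows agree on ISBN — 0 pairs.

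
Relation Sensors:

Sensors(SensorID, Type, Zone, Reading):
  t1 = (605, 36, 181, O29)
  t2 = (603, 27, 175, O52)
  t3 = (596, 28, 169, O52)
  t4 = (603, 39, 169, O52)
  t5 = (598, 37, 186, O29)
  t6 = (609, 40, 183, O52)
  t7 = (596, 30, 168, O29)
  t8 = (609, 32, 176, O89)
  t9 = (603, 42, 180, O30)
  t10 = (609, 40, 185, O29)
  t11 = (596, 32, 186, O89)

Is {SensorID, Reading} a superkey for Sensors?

No

Rows 2 and 4 have the same {SensorID, Reading} value (SensorID=603, Reading=O52) but are distinct tuples, so {SensorID, Reading} does not determine every attribute — not a superkey.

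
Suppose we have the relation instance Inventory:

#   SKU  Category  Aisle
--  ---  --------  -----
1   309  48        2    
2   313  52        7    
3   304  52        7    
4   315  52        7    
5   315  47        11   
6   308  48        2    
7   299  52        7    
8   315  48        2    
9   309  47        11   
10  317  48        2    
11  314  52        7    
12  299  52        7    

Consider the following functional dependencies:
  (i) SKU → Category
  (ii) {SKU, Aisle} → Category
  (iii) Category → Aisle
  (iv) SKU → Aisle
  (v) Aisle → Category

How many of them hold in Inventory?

3

(i) SKU → Category: SKU=309: rows 1, 9 → Category takes values {48, 47} — violation; SKU=315: rows 4, 5, 8 → Category takes values {52, 47, 48} — violation — fails.
(ii) {SKU, Aisle} → Category: every LHS value maps to a single RHS value — holds.
(iii) Category → Aisle: every LHS value maps to a single RHS value — holds.
(iv) SKU → Aisle: SKU=309: rows 1, 9 → Aisle takes values {2, 11} — violation; SKU=315: rows 4, 5, 8 → Aisle takes values {7, 11, 2} — violation — fails.
(v) Aisle → Category: every LHS value maps to a single RHS value — holds.
3 of the 5 dependencies hold.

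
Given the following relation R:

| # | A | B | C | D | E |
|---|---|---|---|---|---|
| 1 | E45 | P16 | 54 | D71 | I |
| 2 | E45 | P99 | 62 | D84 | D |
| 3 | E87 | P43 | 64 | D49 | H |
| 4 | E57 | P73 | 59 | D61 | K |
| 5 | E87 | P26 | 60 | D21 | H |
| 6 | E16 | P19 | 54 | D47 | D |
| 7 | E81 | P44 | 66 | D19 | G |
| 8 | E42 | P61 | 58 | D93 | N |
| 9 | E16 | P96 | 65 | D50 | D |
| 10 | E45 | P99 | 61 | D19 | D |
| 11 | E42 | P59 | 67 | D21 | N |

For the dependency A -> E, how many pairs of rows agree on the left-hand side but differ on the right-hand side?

2

A=E45: violating pairs (1,2), (1,10) — 2 pairs.
A=E87: all 2 rows agree on E — 0 pairs.
A=E16: all 2 rows agree on E — 0 pairs.
A=E42: all 2 rows agree on E — 0 pairs.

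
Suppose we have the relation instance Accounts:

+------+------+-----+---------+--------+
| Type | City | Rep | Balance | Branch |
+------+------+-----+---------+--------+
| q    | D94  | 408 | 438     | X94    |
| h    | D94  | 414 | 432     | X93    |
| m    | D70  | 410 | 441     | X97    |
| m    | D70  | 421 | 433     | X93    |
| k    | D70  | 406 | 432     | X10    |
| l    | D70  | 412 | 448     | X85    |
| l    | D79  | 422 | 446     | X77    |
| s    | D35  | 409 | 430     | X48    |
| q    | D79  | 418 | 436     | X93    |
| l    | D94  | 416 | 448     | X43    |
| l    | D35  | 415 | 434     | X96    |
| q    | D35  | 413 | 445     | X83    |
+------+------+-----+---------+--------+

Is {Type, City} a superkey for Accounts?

No

Two distinct rows share (Type=m, City=D70), so {Type, City} does not determine every attribute — not a superkey.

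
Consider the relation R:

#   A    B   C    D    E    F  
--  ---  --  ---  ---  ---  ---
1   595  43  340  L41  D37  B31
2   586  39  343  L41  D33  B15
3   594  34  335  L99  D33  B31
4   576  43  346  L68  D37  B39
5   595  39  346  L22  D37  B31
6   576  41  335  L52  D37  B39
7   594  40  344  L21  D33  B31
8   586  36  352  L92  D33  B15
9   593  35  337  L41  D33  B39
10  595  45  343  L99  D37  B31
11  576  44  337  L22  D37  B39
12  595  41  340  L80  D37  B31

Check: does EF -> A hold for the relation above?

(E=D37, F=B31): rows 1, 5, 10, 12 → A = 595, 595, 595, 595 ✓
(E=D33, F=B15): rows 2, 8 → A = 586, 586 ✓
(E=D33, F=B31): rows 3, 7 → A = 594, 594 ✓
(E=D37, F=B39): rows 4, 6, 11 → A = 576, 576, 576 ✓
(E=D33, F=B39): row 9 → A = 593 ✓
Every EF value is associated with a single A value, so EF -> A holds.

Yes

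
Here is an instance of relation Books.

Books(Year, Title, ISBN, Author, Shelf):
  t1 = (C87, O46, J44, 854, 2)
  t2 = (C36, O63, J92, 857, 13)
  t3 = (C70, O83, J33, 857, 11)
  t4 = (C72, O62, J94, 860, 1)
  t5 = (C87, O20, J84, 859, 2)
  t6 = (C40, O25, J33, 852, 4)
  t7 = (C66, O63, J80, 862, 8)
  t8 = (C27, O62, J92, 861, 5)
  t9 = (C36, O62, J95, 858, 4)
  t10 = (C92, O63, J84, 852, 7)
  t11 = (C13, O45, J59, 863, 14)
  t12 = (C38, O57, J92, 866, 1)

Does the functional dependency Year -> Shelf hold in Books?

Year=C87: rows 1, 5 → Shelf = 2, 2 ✓
Year=C36: rows 2, 9 → Shelf takes values {13, 4} — violation
Year=C70: row 3 → Shelf = 11 ✓
Year=C72: row 4 → Shelf = 1 ✓
Year=C40: row 6 → Shelf = 4 ✓
Year=C66: row 7 → Shelf = 8 ✓
Year=C27: row 8 → Shelf = 5 ✓
Year=C92: row 10 → Shelf = 7 ✓
Year=C13: row 11 → Shelf = 14 ✓
Year=C38: row 12 → Shelf = 1 ✓
Two rows agree on Year but differ on Shelf, so Year -> Shelf does not hold.

No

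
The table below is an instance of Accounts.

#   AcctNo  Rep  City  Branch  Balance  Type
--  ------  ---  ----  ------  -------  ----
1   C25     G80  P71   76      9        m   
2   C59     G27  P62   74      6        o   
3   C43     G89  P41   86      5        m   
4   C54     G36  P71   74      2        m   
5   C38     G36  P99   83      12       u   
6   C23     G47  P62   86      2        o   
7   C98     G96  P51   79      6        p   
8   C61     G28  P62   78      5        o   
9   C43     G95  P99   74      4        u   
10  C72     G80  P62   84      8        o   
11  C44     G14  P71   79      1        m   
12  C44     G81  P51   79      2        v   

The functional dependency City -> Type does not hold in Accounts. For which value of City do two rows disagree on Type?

P51

City=P71: rows 1, 4, 11 → Type = m, m, m ✓
City=P62: rows 2, 6, 8, 10 → Type = o, o, o, o ✓
City=P41: row 3 → Type = m ✓
City=P99: rows 5, 9 → Type = u, u ✓
City=P51: rows 7, 12 → Type takes values {p, v} — violation
The only City value with inconsistent Type is City=P51.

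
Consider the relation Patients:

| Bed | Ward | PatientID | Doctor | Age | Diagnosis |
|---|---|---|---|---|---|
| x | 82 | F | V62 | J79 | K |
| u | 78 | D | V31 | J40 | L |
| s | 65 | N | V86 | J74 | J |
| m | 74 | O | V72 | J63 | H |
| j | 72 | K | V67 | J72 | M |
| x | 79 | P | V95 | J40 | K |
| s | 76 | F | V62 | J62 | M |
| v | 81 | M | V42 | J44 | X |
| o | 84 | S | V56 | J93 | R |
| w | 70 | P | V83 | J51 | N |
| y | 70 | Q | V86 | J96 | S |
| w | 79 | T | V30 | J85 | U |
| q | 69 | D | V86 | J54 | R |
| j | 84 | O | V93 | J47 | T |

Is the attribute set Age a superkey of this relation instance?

Two distinct rows share Age=J40, so Age does not determine every attribute — not a superkey.

No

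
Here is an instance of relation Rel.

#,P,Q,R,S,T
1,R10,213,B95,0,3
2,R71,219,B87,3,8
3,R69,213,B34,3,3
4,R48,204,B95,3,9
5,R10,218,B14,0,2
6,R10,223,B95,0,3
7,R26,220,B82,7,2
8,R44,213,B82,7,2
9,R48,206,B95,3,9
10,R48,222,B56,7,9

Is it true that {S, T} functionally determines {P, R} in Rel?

No

(S=0, T=3): rows 1, 6 → {P,R} = (R10, B95), (R10, B95) ✓
(S=3, T=8): row 2 → {P,R} = (R71, B87) ✓
(S=3, T=3): row 3 → {P,R} = (R69, B34) ✓
(S=3, T=9): rows 4, 9 → {P,R} = (R48, B95), (R48, B95) ✓
(S=0, T=2): row 5 → {P,R} = (R10, B14) ✓
(S=7, T=2): rows 7, 8 → {P,R} takes values {(R26, B82), (R44, B82)} — violation
(S=7, T=9): row 10 → {P,R} = (R48, B56) ✓
Two rows agree on {S, T} but differ on {P, R}, so {S, T} -> {P, R} does not hold.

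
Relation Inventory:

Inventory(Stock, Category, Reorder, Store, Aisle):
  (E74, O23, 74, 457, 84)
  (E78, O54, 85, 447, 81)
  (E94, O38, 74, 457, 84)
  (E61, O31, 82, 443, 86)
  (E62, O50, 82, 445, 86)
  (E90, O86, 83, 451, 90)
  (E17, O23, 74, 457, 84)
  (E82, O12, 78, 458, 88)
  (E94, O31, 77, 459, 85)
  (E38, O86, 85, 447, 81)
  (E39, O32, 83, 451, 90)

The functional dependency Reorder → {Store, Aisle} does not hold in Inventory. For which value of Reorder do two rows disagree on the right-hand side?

82

Reorder=74: 3 rows → {Store,Aisle} = (457, 84), (457, 84), (457, 84) ✓
Reorder=85: 2 rows → {Store,Aisle} = (447, 81), (447, 81) ✓
Reorder=82: 2 rows → {Store,Aisle} takes values {(443, 86), (445, 86)} — violation
Reorder=83: 2 rows → {Store,Aisle} = (451, 90), (451, 90) ✓
Reorder=78: 1 row → {Store,Aisle} = (458, 88) ✓
Reorder=77: 1 row → {Store,Aisle} = (459, 85) ✓
The only Reorder value with inconsistent RHS is Reorder=82.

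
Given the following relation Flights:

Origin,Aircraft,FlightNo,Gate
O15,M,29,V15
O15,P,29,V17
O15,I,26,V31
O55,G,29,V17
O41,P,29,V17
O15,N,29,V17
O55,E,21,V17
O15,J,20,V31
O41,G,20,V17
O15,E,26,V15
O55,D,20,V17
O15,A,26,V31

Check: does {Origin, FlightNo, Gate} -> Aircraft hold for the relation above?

No

(Origin=O15, FlightNo=29, Gate=V15): 1 row → Aircraft = M ✓
(Origin=O15, FlightNo=29, Gate=V17): 2 rows → Aircraft takes values {P, N} — violation
(Origin=O15, FlightNo=26, Gate=V31): 2 rows → Aircraft takes values {I, A} — violation
(Origin=O55, FlightNo=29, Gate=V17): 1 row → Aircraft = G ✓
(Origin=O41, FlightNo=29, Gate=V17): 1 row → Aircraft = P ✓
(Origin=O55, FlightNo=21, Gate=V17): 1 row → Aircraft = E ✓
(Origin=O15, FlightNo=20, Gate=V31): 1 row → Aircraft = J ✓
(Origin=O41, FlightNo=20, Gate=V17): 1 row → Aircraft = G ✓
(Origin=O15, FlightNo=26, Gate=V15): 1 row → Aircraft = E ✓
(Origin=O55, FlightNo=20, Gate=V17): 1 row → Aircraft = D ✓
Two rows agree on {Origin, FlightNo, Gate} but differ on Aircraft, so {Origin, FlightNo, Gate} -> Aircraft does not hold.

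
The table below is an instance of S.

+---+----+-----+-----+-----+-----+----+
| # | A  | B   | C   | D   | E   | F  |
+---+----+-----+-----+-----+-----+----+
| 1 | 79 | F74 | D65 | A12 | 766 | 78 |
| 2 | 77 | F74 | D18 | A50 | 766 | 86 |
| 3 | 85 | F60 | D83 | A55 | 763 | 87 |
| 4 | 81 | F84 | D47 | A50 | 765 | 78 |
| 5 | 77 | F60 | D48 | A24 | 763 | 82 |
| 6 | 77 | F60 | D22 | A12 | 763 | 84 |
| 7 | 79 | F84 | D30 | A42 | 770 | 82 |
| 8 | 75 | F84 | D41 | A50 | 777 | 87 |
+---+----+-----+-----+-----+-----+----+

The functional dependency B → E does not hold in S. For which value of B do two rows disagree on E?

F84

B=F74: rows 1, 2 → E = 766, 766 ✓
B=F60: rows 3, 5, 6 → E = 763, 763, 763 ✓
B=F84: rows 4, 7, 8 → E takes values {765, 770, 777} — violation
The only B value with inconsistent E is B=F84.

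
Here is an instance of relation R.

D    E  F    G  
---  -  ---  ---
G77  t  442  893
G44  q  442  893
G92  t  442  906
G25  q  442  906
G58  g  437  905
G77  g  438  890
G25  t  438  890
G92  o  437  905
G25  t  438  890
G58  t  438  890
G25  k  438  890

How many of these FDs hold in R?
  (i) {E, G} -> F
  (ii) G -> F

(i) {E, G} -> F: every LHS value maps to a single RHS value — holds.
(ii) G -> F: every LHS value maps to a single RHS value — holds.
2 of the 2 dependencies hold.

2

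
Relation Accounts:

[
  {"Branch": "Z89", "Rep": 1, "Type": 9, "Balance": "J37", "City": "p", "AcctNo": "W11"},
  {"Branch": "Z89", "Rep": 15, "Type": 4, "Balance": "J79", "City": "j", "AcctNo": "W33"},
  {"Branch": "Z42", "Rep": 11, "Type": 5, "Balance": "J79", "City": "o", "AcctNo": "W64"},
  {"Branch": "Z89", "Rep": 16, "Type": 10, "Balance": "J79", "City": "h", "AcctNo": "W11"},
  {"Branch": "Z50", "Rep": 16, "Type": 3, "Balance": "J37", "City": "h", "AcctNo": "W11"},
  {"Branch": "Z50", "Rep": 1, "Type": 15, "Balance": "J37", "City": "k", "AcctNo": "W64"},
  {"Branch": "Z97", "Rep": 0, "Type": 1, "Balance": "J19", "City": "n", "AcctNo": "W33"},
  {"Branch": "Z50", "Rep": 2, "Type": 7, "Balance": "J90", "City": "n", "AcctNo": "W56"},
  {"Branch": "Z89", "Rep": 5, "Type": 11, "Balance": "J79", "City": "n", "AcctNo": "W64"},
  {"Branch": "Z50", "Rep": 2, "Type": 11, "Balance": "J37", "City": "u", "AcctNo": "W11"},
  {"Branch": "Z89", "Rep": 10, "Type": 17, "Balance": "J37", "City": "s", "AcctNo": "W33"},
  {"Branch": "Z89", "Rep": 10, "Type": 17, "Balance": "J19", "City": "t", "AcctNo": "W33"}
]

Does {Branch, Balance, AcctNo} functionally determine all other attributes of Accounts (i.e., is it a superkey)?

No

Two distinct rows share (Branch=Z50, Balance=J37, AcctNo=W11), so {Branch, Balance, AcctNo} does not determine every attribute — not a superkey.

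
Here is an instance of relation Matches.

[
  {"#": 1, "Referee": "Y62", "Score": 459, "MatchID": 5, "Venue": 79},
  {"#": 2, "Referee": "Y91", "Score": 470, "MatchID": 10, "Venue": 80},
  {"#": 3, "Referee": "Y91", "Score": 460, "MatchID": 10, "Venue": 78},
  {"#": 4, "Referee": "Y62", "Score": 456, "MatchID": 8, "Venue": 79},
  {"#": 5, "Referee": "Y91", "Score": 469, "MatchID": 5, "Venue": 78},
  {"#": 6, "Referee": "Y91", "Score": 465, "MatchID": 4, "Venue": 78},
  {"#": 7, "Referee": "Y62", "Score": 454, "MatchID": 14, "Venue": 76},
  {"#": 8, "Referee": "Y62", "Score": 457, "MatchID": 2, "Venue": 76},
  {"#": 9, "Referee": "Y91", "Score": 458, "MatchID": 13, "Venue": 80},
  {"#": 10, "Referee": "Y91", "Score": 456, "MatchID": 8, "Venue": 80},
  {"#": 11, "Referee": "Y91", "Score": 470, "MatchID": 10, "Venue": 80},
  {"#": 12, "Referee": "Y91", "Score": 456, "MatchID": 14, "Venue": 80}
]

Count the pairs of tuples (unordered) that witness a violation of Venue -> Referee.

Venue=79: all 2 rows agree on Referee — 0 pairs.
Venue=80: all 5 rows agree on Referee — 0 pairs.
Venue=78: all 3 rows agree on Referee — 0 pairs.
Venue=76: all 2 rows agree on Referee — 0 pairs.

0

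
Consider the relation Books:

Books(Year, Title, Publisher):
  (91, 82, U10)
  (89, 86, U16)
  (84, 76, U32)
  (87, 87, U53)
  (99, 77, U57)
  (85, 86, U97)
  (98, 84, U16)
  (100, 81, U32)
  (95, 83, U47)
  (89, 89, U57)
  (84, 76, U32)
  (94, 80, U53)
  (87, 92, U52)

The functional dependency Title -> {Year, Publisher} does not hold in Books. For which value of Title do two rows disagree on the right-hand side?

86

Title=82: 1 row → {Year,Publisher} = (91, U10) ✓
Title=86: 2 rows → {Year,Publisher} takes values {(89, U16), (85, U97)} — violation
Title=76: 2 rows → {Year,Publisher} = (84, U32), (84, U32) ✓
Title=87: 1 row → {Year,Publisher} = (87, U53) ✓
Title=77: 1 row → {Year,Publisher} = (99, U57) ✓
Title=84: 1 row → {Year,Publisher} = (98, U16) ✓
Title=81: 1 row → {Year,Publisher} = (100, U32) ✓
Title=83: 1 row → {Year,Publisher} = (95, U47) ✓
Title=89: 1 row → {Year,Publisher} = (89, U57) ✓
Title=80: 1 row → {Year,Publisher} = (94, U53) ✓
Title=92: 1 row → {Year,Publisher} = (87, U52) ✓
The only Title value with inconsistent RHS is Title=86.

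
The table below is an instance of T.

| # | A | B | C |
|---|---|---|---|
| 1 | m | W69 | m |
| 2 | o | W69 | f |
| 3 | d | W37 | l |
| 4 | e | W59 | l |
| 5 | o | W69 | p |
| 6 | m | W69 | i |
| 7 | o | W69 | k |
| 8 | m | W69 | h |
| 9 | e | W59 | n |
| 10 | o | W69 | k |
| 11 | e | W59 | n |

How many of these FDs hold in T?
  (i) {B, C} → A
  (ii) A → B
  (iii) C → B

(i) {B, C} → A: every LHS value maps to a single RHS value — holds.
(ii) A → B: every LHS value maps to a single RHS value — holds.
(iii) C → B: C=l: rows 3, 4 → B takes values {W37, W59} — violation — fails.
2 of the 3 dependencies hold.

2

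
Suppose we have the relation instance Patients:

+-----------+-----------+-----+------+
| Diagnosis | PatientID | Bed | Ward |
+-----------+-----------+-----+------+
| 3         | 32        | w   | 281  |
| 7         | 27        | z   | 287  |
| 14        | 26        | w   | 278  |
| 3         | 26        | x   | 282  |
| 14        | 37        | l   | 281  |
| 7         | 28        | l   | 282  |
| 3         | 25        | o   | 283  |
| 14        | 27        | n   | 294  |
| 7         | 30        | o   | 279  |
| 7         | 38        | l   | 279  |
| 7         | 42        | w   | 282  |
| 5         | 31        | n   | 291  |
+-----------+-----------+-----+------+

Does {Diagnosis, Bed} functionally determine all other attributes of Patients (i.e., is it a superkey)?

Two distinct rows share (Diagnosis=7, Bed=l), so {Diagnosis, Bed} does not determine every attribute — not a superkey.

No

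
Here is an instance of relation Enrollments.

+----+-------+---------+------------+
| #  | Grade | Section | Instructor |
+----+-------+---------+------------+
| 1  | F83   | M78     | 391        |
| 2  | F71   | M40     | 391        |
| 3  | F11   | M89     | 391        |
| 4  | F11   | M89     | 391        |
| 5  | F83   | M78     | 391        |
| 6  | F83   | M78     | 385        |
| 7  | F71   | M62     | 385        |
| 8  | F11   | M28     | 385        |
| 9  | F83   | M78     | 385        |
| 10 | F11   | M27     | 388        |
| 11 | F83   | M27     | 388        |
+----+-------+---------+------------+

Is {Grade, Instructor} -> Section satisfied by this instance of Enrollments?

(Grade=F83, Instructor=391): rows 1, 5 → Section = M78, M78 ✓
(Grade=F71, Instructor=391): row 2 → Section = M40 ✓
(Grade=F11, Instructor=391): rows 3, 4 → Section = M89, M89 ✓
(Grade=F83, Instructor=385): rows 6, 9 → Section = M78, M78 ✓
(Grade=F71, Instructor=385): row 7 → Section = M62 ✓
(Grade=F11, Instructor=385): row 8 → Section = M28 ✓
(Grade=F11, Instructor=388): row 10 → Section = M27 ✓
(Grade=F83, Instructor=388): row 11 → Section = M27 ✓
Every {Grade, Instructor} value is associated with a single Section value, so {Grade, Instructor} -> Section holds.

Yes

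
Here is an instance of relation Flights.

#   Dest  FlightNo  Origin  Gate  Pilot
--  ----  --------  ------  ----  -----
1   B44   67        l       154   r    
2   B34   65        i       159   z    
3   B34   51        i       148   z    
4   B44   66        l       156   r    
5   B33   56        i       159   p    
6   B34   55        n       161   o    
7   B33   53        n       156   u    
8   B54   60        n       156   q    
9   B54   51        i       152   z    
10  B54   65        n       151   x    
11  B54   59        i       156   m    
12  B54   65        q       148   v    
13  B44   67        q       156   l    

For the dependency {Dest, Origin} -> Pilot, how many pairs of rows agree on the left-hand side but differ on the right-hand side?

2

(Dest=B44, Origin=l): all 2 rows agree on Pilot — 0 pairs.
(Dest=B34, Origin=i): all 2 rows agree on Pilot — 0 pairs.
(Dest=B54, Origin=n): violating pairs (8,10) — 1 pair.
(Dest=B54, Origin=i): violating pairs (9,11) — 1 pair.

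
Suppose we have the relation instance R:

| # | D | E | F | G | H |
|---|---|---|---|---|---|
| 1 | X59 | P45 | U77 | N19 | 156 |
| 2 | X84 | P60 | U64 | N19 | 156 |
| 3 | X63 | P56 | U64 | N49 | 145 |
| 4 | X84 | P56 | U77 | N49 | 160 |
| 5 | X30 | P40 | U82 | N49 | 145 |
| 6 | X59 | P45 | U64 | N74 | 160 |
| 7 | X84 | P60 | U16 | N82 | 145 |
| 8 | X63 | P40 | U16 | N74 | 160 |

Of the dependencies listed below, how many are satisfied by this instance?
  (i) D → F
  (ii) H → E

(i) D → F: D=X59: rows 1, 6 → F takes values {U77, U64} — violation; D=X84: rows 2, 4, 7 → F takes values {U64, U77, U16} — violation; D=X63: rows 3, 8 → F takes values {U64, U16} — violation — fails.
(ii) H → E: H=156: rows 1, 2 → E takes values {P45, P60} — violation; H=145: rows 3, 5, 7 → E takes values {P56, P40, P60} — violation; H=160: rows 4, 6, 8 → E takes values {P56, P45, P40} — violation — fails.
None of the 2 dependencies hold.

0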